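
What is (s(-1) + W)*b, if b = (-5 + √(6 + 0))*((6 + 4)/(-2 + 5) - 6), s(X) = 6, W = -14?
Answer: -320/3 + 64*√6/3 ≈ -54.411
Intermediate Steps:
b = 40/3 - 8*√6/3 (b = (-5 + √6)*(10/3 - 6) = (-5 + √6)*(-8/3) = 40/3 - 8*√6/3 ≈ 6.8014)
(s(-1) + W)*b = (6 - 14)*(40/3 - 8*√6/3) = -8*(40/3 - 8*√6/3) = -320/3 + 64*√6/3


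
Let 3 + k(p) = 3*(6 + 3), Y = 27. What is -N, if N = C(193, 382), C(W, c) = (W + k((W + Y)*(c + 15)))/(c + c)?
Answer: -217/764 ≈ -0.28403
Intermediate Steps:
k(p) = 24 (k(p) = -3 + 3*(6 + 3) = -3 + 3*9 = -3 + 27 = 24)
C(W, c) = (24 + W)/(2*c) (C(W, c) = (W + 24)/(c + c) = (24 + W)/((2*c)) = (24 + W)*(1/(2*c)) = (24 + W)/(2*c))
N = 217/764 (N = (½)*(24 + 193)/382 = (½)*(1/382)*217 = 217/764 ≈ 0.28403)
-N = -1*217/764 = -217/764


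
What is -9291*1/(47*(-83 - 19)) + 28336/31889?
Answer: 13094651/4632602 ≈ 2.8266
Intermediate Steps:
-9291*1/(47*(-83 - 19)) + 28336/31889 = -9291/(47*(-102)) + 28336*(1/31889) = -9291/(-4794) + 2576/2899 = -9291*(-1/4794) + 2576/2899 = 3097/1598 + 2576/2899 = 13094651/4632602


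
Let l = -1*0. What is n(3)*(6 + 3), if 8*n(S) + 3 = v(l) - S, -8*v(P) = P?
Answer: -27/4 ≈ -6.7500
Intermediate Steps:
l = 0
v(P) = -P/8
n(S) = -3/8 - S/8 (n(S) = -3/8 + (-⅛*0 - S)/8 = -3/8 + (0 - S)/8 = -3/8 + (-S)/8 = -3/8 - S/8)
n(3)*(6 + 3) = (-3/8 - ⅛*3)*(6 + 3) = (-3/8 - 3/8)*9 = -¾*9 = -27/4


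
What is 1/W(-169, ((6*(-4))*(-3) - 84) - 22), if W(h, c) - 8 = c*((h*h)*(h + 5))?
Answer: 1/159256144 ≈ 6.2792e-9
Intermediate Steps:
W(h, c) = 8 + c*h²*(5 + h) (W(h, c) = 8 + c*((h*h)*(h + 5)) = 8 + c*(h²*(5 + h)) = 8 + c*h²*(5 + h))
1/W(-169, ((6*(-4))*(-3) - 84) - 22) = 1/(8 + (((6*(-4))*(-3) - 84) - 22)*(-169)³ + 5*(((6*(-4))*(-3) - 84) - 22)*(-169)²) = 1/(8 + ((-24*(-3) - 84) - 22)*(-4826809) + 5*((-24*(-3) - 84) - 22)*28561) = 1/(8 + ((72 - 84) - 22)*(-4826809) + 5*((72 - 84) - 22)*28561) = 1/(8 + (-12 - 22)*(-4826809) + 5*(-12 - 22)*28561) = 1/(8 - 34*(-4826809) + 5*(-34)*28561) = 1/(8 + 164111506 - 4855370) = 1/159256144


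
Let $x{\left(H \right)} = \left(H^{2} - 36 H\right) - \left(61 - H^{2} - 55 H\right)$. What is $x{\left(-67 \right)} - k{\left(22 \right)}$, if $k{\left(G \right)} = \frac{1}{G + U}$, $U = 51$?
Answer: $\frac{558011}{73} \approx 7644.0$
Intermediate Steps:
$k{\left(G \right)} = \frac{1}{51 + G}$ ($k{\left(G \right)} = \frac{1}{G + 51} = \frac{1}{51 + G}$)
$x{\left(H \right)} = -61 + 2 H^{2} + 19 H$ ($x{\left(H \right)} = \left(H^{2} - 36 H\right) + \left(-61 + H^{2} + 55 H\right) = -61 + 2 H^{2} + 19 H$)
$x{\left(-67 \right)} - k{\left(22 \right)} = \left(-61 + 2 \left(-67\right)^{2} + 19 \left(-67\right)\right) - \frac{1}{51 + 22} = \left(-61 + 2 \cdot 4489 - 1273\right) - \frac{1}{73} = \left(-61 + 8978 - 1273\right) - \frac{1}{73} = 7644 - \frac{1}{73} = \frac{558011}{73}$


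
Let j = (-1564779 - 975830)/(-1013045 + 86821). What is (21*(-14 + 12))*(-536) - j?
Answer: 20848614079/926224 ≈ 22509.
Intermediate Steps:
j = 2540609/926224 (j = -2540609/(-926224) = -2540609*(-1/926224) = 2540609/926224 ≈ 2.7430)
(21*(-14 + 12))*(-536) - j = (21*(-14 + 12))*(-536) - 1*2540609/926224 = (21*(-2))*(-536) - 2540609/926224 = -42*(-536) - 2540609/926224 = 22512 - 2540609/926224 = 20848614079/926224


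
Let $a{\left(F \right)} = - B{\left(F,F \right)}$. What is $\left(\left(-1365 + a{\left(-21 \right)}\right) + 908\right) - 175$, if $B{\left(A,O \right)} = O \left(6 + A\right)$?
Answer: $-947$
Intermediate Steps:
$a{\left(F \right)} = - F \left(6 + F\right)$
$\left(\left(-1365 + a{\left(-21 \right)}\right) + 908\right) - 175 = \left(\left(-1365 - - 21 \left(6 - 21\right)\right) + 908\right) - 175 = \left(\left(-1365 - \left(-21\right) \left(-15\right)\right) + 908\right) - 175 = \left(\left(-1365 - 315\right) + 908\right) - 175 = \left(-1680 + 908\right) - 175 = -772 - 175 = -947$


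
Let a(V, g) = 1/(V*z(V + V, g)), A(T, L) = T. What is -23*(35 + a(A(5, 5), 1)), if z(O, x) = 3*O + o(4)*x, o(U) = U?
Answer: -136873/170 ≈ -805.13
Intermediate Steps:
z(O, x) = 3*O + 4*x
a(V, g) = 1/(V*(4*g + 6*V)) (a(V, g) = 1/(V*(3*(V + V) + 4*g)) = 1/(V*(3*(2*V) + 4*g)) = 1/(V*(6*V + 4*g)) = 1/(V*(4*g + 6*V)))
-23*(35 + a(A(5, 5), 1)) = -23*(35 + (½)/(5*(2*1 + 3*5))) = -23*(35 + (½)*(⅕)/(2 + 15)) = -23*(35 + (½)*(⅕)/17) = -23*(35 + (½)*(⅕)*(1/17)) = -23*(35 + 1/170) = -23*5951/170 = -136873/170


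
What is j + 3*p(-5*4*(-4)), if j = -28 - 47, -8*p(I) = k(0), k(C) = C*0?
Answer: -75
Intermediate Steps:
k(C) = 0
p(I) = 0 (p(I) = -⅛*0 = 0)
j = -75
j + 3*p(-5*4*(-4)) = -75 + 3*0 = -75 + 0 = -75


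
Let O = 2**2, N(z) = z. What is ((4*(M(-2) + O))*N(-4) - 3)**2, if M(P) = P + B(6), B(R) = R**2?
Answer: 373321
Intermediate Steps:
O = 4
M(P) = 36 + P (M(P) = P + 6**2 = P + 36 = 36 + P)
((4*(M(-2) + O))*N(-4) - 3)**2 = ((4*((36 - 2) + 4))*(-4) - 3)**2 = ((4*(34 + 4))*(-4) - 3)**2 = ((4*38)*(-4) - 3)**2 = (152*(-4) - 3)**2 = (-608 - 3)**2 = (-611)**2 = 373321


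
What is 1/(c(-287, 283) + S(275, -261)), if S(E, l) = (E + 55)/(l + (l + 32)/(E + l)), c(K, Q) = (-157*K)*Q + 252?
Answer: 353/4501437577 ≈ 7.8419e-8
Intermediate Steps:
c(K, Q) = 252 - 157*K*Q (c(K, Q) = -157*K*Q + 252 = 252 - 157*K*Q)
S(E, l) = (55 + E)/(l + (32 + l)/(E + l))
1/(c(-287, 283) + S(275, -261)) = 1/((252 - 157*(-287)*283) + (275² + 55*275 + 55*(-261) + 275*(-261))/(32 - 261 + (-261)² + 275*(-261))) = 1/((252 + 12751697) + (75625 + 15125 - 14355 - 71775)/(32 - 261 + 68121 - 71775)) = 1/(12751949 + 4620/(-3883)) = 1/(12751949 - 1/3883*4620) = 1/(12751949 - 420/353) = 1/(4501437577/353) = 353/4501437577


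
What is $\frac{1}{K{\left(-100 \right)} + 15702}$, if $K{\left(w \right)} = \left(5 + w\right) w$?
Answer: $\frac{1}{25202} \approx 3.9679 \cdot 10^{-5}$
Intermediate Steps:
$K{\left(w \right)} = w \left(5 + w\right)$
$\frac{1}{K{\left(-100 \right)} + 15702} = \frac{1}{- 100 \left(5 - 100\right) + 15702} = \frac{1}{\left(-100\right) \left(-95\right) + 15702} = \frac{1}{9500 + 15702} = \frac{1}{25202}$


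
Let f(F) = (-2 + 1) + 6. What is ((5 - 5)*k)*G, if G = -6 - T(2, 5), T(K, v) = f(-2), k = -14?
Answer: 0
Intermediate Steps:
f(F) = 5 (f(F) = -1 + 6 = 5)
T(K, v) = 5
G = -11 (G = -6 - 1*5 = -6 - 5 = -11)
((5 - 5)*k)*G = ((5 - 5)*(-14))*(-11) = (0*(-14))*(-11) = 0*(-11) = 0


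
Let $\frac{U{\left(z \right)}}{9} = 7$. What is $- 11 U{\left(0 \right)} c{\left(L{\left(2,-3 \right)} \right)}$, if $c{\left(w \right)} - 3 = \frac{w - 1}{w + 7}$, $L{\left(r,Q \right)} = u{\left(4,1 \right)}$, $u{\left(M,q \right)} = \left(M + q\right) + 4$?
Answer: $- \frac{4851}{2} \approx -2425.5$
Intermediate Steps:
$U{\left(z \right)} = 63$ ($U{\left(z \right)} = 9 \cdot 7 = 63$)
$u{\left(M,q \right)} = 4 + M + q$
$L{\left(r,Q \right)} = 9$ ($L{\left(r,Q \right)} = 4 + 4 + 1 = 9$)
$c{\left(w \right)} = 3 + \frac{-1 + w}{7 + w}$ ($c{\left(w \right)} = 3 + \frac{w - 1}{w + 7} = 3 + \frac{-1 + w}{7 + w}$)
$- 11 U{\left(0 \right)} c{\left(L{\left(2,-3 \right)} \right)} = \left(-11\right) 63 \frac{4 \left(5 + 9\right)}{7 + 9} = - 693 \cdot 4 \cdot \frac{1}{16} \cdot 14 = \left(-693\right) \frac{7}{2} = - \frac{4851}{2}$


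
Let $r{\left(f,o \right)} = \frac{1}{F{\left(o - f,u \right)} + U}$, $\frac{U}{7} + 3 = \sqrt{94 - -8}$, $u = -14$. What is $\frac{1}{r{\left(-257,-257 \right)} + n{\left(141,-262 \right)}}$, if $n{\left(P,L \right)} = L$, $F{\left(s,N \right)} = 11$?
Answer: $- \frac{1283266}{336213071} - \frac{7 \sqrt{102}}{336213071} \approx -0.003817$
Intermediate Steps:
$U = -21 + 7 \sqrt{102}$ ($U = -21 + 7 \sqrt{94 - -8} = -21 + 7 \sqrt{94 + 8} = -21 + 7 \sqrt{102} \approx 49.697$)
$r{\left(f,o \right)} = \frac{1}{-10 + 7 \sqrt{102}}$ ($r{\left(f,o \right)} = \frac{1}{11 - \left(21 - 7 \sqrt{102}\right)} = \frac{1}{-10 + 7 \sqrt{102}}$)
$\frac{1}{r{\left(-257,-257 \right)} + n{\left(141,-262 \right)}} = \frac{1}{\left(\frac{5}{2449} + \frac{7 \sqrt{102}}{4898}\right) - 262} = \frac{1}{- \frac{641633}{2449} + \frac{7 \sqrt{102}}{4898}}$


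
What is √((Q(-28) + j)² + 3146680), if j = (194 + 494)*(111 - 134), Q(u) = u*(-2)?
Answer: 14*√1284574 ≈ 15867.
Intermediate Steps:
Q(u) = -2*u
j = -15824 (j = 688*(-23) = -15824)
√((Q(-28) + j)² + 3146680) = √((-2*(-28) - 15824)² + 3146680) = √((56 - 15824)² + 3146680) = √((-15768)² + 3146680) = √(248629824 + 3146680) = √251776504 = 14*√1284574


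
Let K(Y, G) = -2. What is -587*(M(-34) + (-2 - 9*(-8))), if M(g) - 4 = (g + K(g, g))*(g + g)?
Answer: -1480414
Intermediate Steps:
M(g) = 4 + 2*g*(-2 + g) (M(g) = 4 + (g - 2)*(g + g) = 4 + (-2 + g)*(2*g) = 4 + 2*g*(-2 + g))
-587*(M(-34) + (-2 - 9*(-8))) = -587*((4 - 4*(-34) + 2*(-34)**2) + (-2 - 9*(-8))) = -587*((4 + 136 + 2*1156) + (-2 + 72)) = -587*((4 + 136 + 2312) + 70) = -587*(2452 + 70) = -587*2522 = -1480414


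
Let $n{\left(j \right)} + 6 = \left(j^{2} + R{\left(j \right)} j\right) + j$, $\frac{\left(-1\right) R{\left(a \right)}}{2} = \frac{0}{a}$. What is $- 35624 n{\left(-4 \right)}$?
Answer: $-213744$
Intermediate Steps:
$R{\left(a \right)} = 0$ ($R{\left(a \right)} = - 2 \frac{0}{a} = \left(-2\right) 0 = 0$)
$n{\left(j \right)} = -6 + j + j^{2}$ ($n{\left(j \right)} = -6 + \left(\left(j^{2} + 0 j\right) + j\right) = -6 + \left(\left(j^{2} + 0\right) + j\right) = -6 + \left(j^{2} + j\right) = -6 + \left(j + j^{2}\right) = -6 + j + j^{2}$)
$- 35624 n{\left(-4 \right)} = - 35624 \left(-6 - 4 + \left(-4\right)^{2}\right) = - 35624 \left(-6 - 4 + 16\right) = \left(-35624\right) 6 = -213744$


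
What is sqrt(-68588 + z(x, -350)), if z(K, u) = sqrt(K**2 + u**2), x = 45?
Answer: sqrt(-68588 + 5*sqrt(4981)) ≈ 261.22*I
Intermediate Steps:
sqrt(-68588 + z(x, -350)) = sqrt(-68588 + sqrt(45**2 + (-350)**2)) = sqrt(-68588 + sqrt(2025 + 122500)) = sqrt(-68588 + sqrt(124525)) = sqrt(-68588 + 5*sqrt(4981))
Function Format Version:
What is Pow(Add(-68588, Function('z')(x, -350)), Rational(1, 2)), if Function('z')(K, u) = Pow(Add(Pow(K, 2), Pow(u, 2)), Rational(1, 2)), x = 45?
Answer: Pow(Add(-68588, Mul(5, Pow(4981, Rational(1, 2)))), Rational(1, 2)) ≈ Mul(261.22, I)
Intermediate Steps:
Pow(Add(-68588, Function('z')(x, -350)), Rational(1, 2)) = Pow(Add(-68588, Pow(Add(Pow(45, 2), Pow(-350, 2)), Rational(1, 2))), Rational(1, 2)) = Pow(Add(-68588, Pow(Add(2025, 122500), Rational(1, 2))), Rational(1, 2)) = Pow(Add(-68588, Pow(124525, Rational(1, 2))), Rational(1, 2)) = Pow(Add(-68588, Mul(5, Pow(4981, Rational(1, 2)))), Rational(1, 2))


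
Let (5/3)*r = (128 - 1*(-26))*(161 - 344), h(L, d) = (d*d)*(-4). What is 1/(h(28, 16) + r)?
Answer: -5/89666 ≈ -5.5762e-5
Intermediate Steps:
h(L, d) = -4*d² (h(L, d) = d²*(-4) = -4*d²)
r = -84546/5 (r = 3*((128 - 1*(-26))*(161 - 344))/5 = 3*((128 + 26)*(-183))/5 = 3*(154*(-183))/5 = (⅗)*(-28182) = -84546/5 ≈ -16909.)
1/(h(28, 16) + r) = 1/(-4*16² - 84546/5) = 1/(-4*256 - 84546/5) = 1/(-1024 - 84546/5) = 1/(-89666/5) = -5/89666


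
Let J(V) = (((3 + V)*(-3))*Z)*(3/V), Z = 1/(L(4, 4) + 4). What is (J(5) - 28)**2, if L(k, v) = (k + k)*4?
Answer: 20164/25 ≈ 806.56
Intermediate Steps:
L(k, v) = 8*k (L(k, v) = (2*k)*4 = 8*k)
Z = 1/36 (Z = 1/(8*4 + 4) = 1/(32 + 4) = 1/36 ≈ 0.027778)
J(V) = 3*(-1/4 - V/12)/V (J(V) = (((3 + V)*(-3))*(1/36))*(3/V) = ((-9 - 3*V)*(1/36))*(3/V) = (-1/4 - V/12)*(3/V) = 3*(-1/4 - V/12)/V)
(J(5) - 28)**2 = ((1/4)*(-3 - 1*5)/5 - 28)**2 = ((1/4)*(1/5)*(-3 - 5) - 28)**2 = ((1/4)*(1/5)*(-8) - 28)**2 = (-2/5 - 28)**2 = (-142/5)**2 = 20164/25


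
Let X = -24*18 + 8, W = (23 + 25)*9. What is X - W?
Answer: -856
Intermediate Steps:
W = 432 (W = 48*9 = 432)
X = -424 (X = -432 + 8 = -424)
X - W = -424 - 1*432 = -424 - 432 = -856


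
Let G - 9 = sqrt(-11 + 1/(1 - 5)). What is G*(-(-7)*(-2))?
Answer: -126 - 21*I*sqrt(5) ≈ -126.0 - 46.957*I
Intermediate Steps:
G = 9 + 3*I*sqrt(5)/2 (G = 9 + sqrt(-11 + 1/(1 - 5)) = 9 + sqrt(-11 + 1/(-4)) = 9 + sqrt(-11 - 1/4) = 9 + sqrt(-45/4) = 9 + 3*I*sqrt(5)/2 ≈ 9.0 + 3.3541*I)
G*(-(-7)*(-2)) = (9 + 3*I*sqrt(5)/2)*(-(-7)*(-2)) = (9 + 3*I*sqrt(5)/2)*(-7*2) = (9 + 3*I*sqrt(5)/2)*(-14) = -126 - 21*I*sqrt(5)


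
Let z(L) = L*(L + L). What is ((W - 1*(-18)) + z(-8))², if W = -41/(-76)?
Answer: 124032769/5776 ≈ 21474.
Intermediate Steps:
z(L) = 2*L² (z(L) = L*(2*L) = 2*L²)
W = 41/76 (W = -41*(-1/76) = 41/76 ≈ 0.53947)
((W - 1*(-18)) + z(-8))² = ((41/76 - 1*(-18)) + 2*(-8)²)² = ((41/76 + 18) + 2*64)² = (1409/76 + 128)² = (11137/76)² = 124032769/5776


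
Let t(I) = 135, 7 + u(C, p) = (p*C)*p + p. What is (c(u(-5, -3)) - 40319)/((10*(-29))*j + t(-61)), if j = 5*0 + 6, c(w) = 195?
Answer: 40124/1605 ≈ 24.999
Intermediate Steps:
u(C, p) = -7 + p + C*p² (u(C, p) = -7 + ((p*C)*p + p) = -7 + ((C*p)*p + p) = -7 + (C*p² + p) = -7 + (p + C*p²) = -7 + p + C*p²)
j = 6 (j = 0 + 6 = 6)
(c(u(-5, -3)) - 40319)/((10*(-29))*j + t(-61)) = (195 - 40319)/((10*(-29))*6 + 135) = -40124/(-290*6 + 135) = -40124/(-1740 + 135) = -40124/(-1605) = -40124*(-1/1605) = 40124/1605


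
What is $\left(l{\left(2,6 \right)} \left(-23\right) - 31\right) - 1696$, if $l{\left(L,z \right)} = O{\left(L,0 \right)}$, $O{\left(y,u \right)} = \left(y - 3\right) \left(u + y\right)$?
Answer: $-1681$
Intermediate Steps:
$O{\left(y,u \right)} = \left(-3 + y\right) \left(u + y\right)$
$l{\left(L,z \right)} = L^{2} - 3 L$ ($l{\left(L,z \right)} = L^{2} - 0 - 3 L + 0 L = L^{2} + 0 - 3 L + 0 = L^{2} - 3 L$)
$\left(l{\left(2,6 \right)} \left(-23\right) - 31\right) - 1696 = \left(2 \left(-3 + 2\right) \left(-23\right) - 31\right) - 1696 = \left(2 \left(-1\right) \left(-23\right) - 31\right) - 1696 = \left(\left(-2\right) \left(-23\right) - 31\right) - 1696 = \left(46 - 31\right) - 1696 = 15 - 1696 = -1681$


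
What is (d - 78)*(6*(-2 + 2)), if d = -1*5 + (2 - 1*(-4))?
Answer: 0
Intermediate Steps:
d = 1 (d = -5 + (2 + 4) = -5 + 6 = 1)
(d - 78)*(6*(-2 + 2)) = (1 - 78)*(6*(-2 + 2)) = -462*0 = -77*0 = 0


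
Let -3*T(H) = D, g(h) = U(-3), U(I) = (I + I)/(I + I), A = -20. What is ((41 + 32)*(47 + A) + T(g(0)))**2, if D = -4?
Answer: 35010889/9 ≈ 3.8901e+6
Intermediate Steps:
U(I) = 1 (U(I) = (2*I)/((2*I)) = (2*I)*(1/(2*I)) = 1)
g(h) = 1
T(H) = 4/3 (T(H) = -1/3*(-4) = 4/3)
((41 + 32)*(47 + A) + T(g(0)))**2 = ((41 + 32)*(47 - 20) + 4/3)**2 = (73*27 + 4/3)**2 = (1971 + 4/3)**2 = (5917/3)**2 = 35010889/9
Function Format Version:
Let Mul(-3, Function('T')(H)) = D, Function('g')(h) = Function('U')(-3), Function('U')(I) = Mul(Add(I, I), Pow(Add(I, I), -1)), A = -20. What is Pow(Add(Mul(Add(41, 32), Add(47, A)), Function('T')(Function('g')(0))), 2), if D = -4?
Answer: Rational(35010889, 9) ≈ 3.8901e+6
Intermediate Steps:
Function('U')(I) = 1 (Function('U')(I) = Mul(Mul(2, I), Pow(Mul(2, I), -1)) = Mul(Mul(2, I), Mul(Rational(1, 2), Pow(I, -1))) = 1)
Function('g')(h) = 1
Function('T')(H) = Rational(4, 3) (Function('T')(H) = Mul(Rational(-1, 3), -4) = Rational(4, 3))
Pow(Add(Mul(Add(41, 32), Add(47, A)), Function('T')(Function('g')(0))), 2) = Pow(Add(Mul(Add(41, 32), Add(47, -20)), Rational(4, 3)), 2) = Pow(Add(Mul(73, 27), Rational(4, 3)), 2) = Pow(Add(1971, Rational(4, 3)), 2) = Pow(Rational(5917, 3), 2) = Rational(35010889, 9)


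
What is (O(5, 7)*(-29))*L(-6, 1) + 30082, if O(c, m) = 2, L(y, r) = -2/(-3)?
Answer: 90130/3 ≈ 30043.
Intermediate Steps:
L(y, r) = ⅔ (L(y, r) = -2*(-⅓) = ⅔)
(O(5, 7)*(-29))*L(-6, 1) + 30082 = (2*(-29))*(⅔) + 30082 = -58*⅔ + 30082 = -116/3 + 30082 = 90130/3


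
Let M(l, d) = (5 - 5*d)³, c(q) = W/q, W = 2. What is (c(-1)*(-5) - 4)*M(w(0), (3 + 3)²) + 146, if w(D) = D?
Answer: -32156104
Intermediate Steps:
c(q) = 2/q
(c(-1)*(-5) - 4)*M(w(0), (3 + 3)²) + 146 = ((2/(-1))*(-5) - 4)*(-125*(-1 + (3 + 3)²)³) + 146 = ((2*(-1))*(-5) - 4)*(-125*(-1 + 6²)³) + 146 = (-2*(-5) - 4)*(-125*(-1 + 36)³) + 146 = (10 - 4)*(-125*35³) + 146 = 6*(-125*42875) + 146 = 6*(-5359375) + 146 = -32156250 + 146 = -32156104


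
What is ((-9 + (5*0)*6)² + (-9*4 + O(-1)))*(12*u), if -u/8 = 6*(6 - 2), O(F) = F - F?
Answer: -103680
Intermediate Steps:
O(F) = 0
u = -192 (u = -48*(6 - 2) = -48*4 = -8*24 = -192)
((-9 + (5*0)*6)² + (-9*4 + O(-1)))*(12*u) = ((-9 + (5*0)*6)² + (-9*4 + 0))*(12*(-192)) = ((-9 + 0*6)² + (-36 + 0))*(-2304) = ((-9 + 0)² - 36)*(-2304) = ((-9)² - 36)*(-2304) = (81 - 36)*(-2304) = 45*(-2304) = -103680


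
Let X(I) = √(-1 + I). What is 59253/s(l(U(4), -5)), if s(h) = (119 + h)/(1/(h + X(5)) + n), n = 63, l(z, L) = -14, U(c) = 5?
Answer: 2982401/84 ≈ 35505.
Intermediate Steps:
s(h) = (119 + h)/(63 + 1/(2 + h)) (s(h) = (119 + h)/(1/(h + √(-1 + 5)) + 63) = (119 + h)/(1/(h + √4) + 63) = (119 + h)/(1/(h + 2) + 63) = (119 + h)/(1/(2 + h) + 63) = (119 + h)/(63 + 1/(2 + h)))
59253/s(l(U(4), -5)) = 59253/(((238 + (-14)² + 121*(-14))/(127 + 63*(-14)))) = 59253/(((238 + 196 - 1694)/(127 - 882))) = 59253/((-1260/(-755))) = 59253/((-1/755*(-1260))) = 59253/(252/151) = 59253*(151/252) = 2982401/84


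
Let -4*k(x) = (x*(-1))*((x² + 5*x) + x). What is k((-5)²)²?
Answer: 375390625/16 ≈ 2.3462e+7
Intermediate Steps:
k(x) = x*(x² + 6*x)/4 (k(x) = -x*(-1)*((x² + 5*x) + x)/4 = -(-x)*(x² + 6*x)/4 = -(-1)*x*(x² + 6*x)/4 = x*(x² + 6*x)/4)
k((-5)²)² = (((-5)²)²*(6 + (-5)²)/4)² = ((¼)*25²*(6 + 25))² = ((¼)*625*31)² = (19375/4)² = 375390625/16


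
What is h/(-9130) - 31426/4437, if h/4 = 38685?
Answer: -97350076/4050981 ≈ -24.031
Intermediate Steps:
h = 154740 (h = 4*38685 = 154740)
h/(-9130) - 31426/4437 = 154740/(-9130) - 31426/4437 = 154740*(-1/9130) - 31426*1/4437 = -15474/913 - 31426/4437 = -97350076/4050981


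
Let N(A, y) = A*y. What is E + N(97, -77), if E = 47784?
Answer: 40315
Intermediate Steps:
E + N(97, -77) = 47784 + 97*(-77) = 47784 - 7469 = 40315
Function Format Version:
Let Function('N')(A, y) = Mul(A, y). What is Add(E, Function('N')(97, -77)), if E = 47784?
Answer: 40315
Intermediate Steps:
Add(E, Function('N')(97, -77)) = Add(47784, Mul(97, -77)) = Add(47784, -7469) = 40315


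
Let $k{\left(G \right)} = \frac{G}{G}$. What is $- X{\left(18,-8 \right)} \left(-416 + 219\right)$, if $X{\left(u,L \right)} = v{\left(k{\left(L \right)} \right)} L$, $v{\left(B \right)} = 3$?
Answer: $-4728$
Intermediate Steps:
$k{\left(G \right)} = 1$
$X{\left(u,L \right)} = 3 L$
$- X{\left(18,-8 \right)} \left(-416 + 219\right) = - 3 \left(-8\right) \left(-416 + 219\right) = - \left(-24\right) \left(-197\right) = \left(-1\right) 4728 = -4728$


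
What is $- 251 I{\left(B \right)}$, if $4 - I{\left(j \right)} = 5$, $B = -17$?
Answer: $251$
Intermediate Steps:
$I{\left(j \right)} = -1$ ($I{\left(j \right)} = 4 - 5 = -1$)
$- 251 I{\left(B \right)} = \left(-251\right) \left(-1\right) = 251$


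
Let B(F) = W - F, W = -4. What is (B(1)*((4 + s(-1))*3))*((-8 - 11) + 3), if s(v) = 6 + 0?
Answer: 2400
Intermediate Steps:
s(v) = 6
B(F) = -4 - F
(B(1)*((4 + s(-1))*3))*((-8 - 11) + 3) = ((-4 - 1*1)*((4 + 6)*3))*((-8 - 11) + 3) = ((-4 - 1)*(10*3))*(-19 + 3) = -5*30*(-16) = -150*(-16) = 2400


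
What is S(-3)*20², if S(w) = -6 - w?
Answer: -1200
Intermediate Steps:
S(-3)*20² = (-6 - 1*(-3))*20² = (-6 + 3)*400 = -3*400 = -1200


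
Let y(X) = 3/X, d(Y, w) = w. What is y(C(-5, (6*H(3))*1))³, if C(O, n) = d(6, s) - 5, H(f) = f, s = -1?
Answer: -⅛ ≈ -0.12500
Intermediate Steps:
C(O, n) = -6 (C(O, n) = -1 - 5 = -6)
y(C(-5, (6*H(3))*1))³ = (3/(-6))³ = (3*(-⅙))³ = (-½)³ = -⅛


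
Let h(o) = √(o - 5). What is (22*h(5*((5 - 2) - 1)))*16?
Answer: 352*√5 ≈ 787.10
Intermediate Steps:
h(o) = √(-5 + o)
(22*h(5*((5 - 2) - 1)))*16 = (22*√(-5 + 5*((5 - 2) - 1)))*16 = (22*√(-5 + 5*(3 - 1)))*16 = (22*√(-5 + 5*2))*16 = (22*√(-5 + 10))*16 = (22*√5)*16 = 352*√5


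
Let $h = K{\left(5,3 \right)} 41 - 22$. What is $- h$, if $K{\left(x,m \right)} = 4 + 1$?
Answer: $-183$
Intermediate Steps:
$K{\left(x,m \right)} = 5$
$h = 183$ ($h = 5 \cdot 41 - 22 = 205 - 22 = 183$)
$- h = \left(-1\right) 183 = -183$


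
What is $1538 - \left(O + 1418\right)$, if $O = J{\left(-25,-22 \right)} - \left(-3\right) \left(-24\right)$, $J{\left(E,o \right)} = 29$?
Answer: $163$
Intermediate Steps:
$O = -43$ ($O = 29 - \left(-3\right) \left(-24\right) = 29 - 72 = -43$)
$1538 - \left(O + 1418\right) = 1538 - \left(-43 + 1418\right) = 1538 - 1375 = 163$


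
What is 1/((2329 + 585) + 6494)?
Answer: 1/9408 ≈ 0.00010629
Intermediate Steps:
1/((2329 + 585) + 6494) = 1/(2914 + 6494) = 1/9408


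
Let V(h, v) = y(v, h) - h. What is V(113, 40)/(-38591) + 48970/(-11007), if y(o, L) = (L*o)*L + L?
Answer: -7511736590/424771137 ≈ -17.684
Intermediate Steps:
y(o, L) = L + o*L**2 (y(o, L) = o*L**2 + L = L + o*L**2)
V(h, v) = -h + h*(1 + h*v) (V(h, v) = h*(1 + h*v) - h = -h + h*(1 + h*v))
V(113, 40)/(-38591) + 48970/(-11007) = (40*113**2)/(-38591) + 48970/(-11007) = (40*12769)*(-1/38591) + 48970*(-1/11007) = 510760*(-1/38591) - 48970/11007 = -510760/38591 - 48970/11007 = -7511736590/424771137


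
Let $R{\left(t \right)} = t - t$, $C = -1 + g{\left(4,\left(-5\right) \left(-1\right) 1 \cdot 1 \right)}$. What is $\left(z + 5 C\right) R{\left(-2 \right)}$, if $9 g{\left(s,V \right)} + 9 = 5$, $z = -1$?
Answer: $0$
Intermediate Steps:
$g{\left(s,V \right)} = - \frac{4}{9}$ ($g{\left(s,V \right)} = -1 + \frac{1}{9} \cdot 5 = -1 + \frac{5}{9} = - \frac{4}{9}$)
$C = - \frac{13}{9}$ ($C = -1 - \frac{4}{9} = - \frac{13}{9} \approx -1.4444$)
$R{\left(t \right)} = 0$
$\left(z + 5 C\right) R{\left(-2 \right)} = \left(-1 + 5 \left(- \frac{13}{9}\right)\right) 0 = \left(-1 - \frac{65}{9}\right) 0 = \left(- \frac{74}{9}\right) 0 = 0$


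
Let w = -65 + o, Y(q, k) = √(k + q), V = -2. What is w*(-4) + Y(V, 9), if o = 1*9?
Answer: 224 + √7 ≈ 226.65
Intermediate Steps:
o = 9
w = -56 (w = -65 + 9 = -56)
w*(-4) + Y(V, 9) = -56*(-4) + √(9 - 2) = 224 + √7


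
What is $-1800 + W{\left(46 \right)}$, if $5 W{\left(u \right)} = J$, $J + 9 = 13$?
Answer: $- \frac{8996}{5} \approx -1799.2$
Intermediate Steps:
$J = 4$ ($J = -9 + 13 = 4$)
$W{\left(u \right)} = \frac{4}{5}$ ($W{\left(u \right)} = \frac{1}{5} \cdot 4 = \frac{4}{5}$)
$-1800 + W{\left(46 \right)} = -1800 + \frac{4}{5} = - \frac{8996}{5}$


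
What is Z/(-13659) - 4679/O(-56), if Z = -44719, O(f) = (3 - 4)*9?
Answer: 21437644/40977 ≈ 523.16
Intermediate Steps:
O(f) = -9 (O(f) = -1*9 = -9)
Z/(-13659) - 4679/O(-56) = -44719/(-13659) - 4679/(-9) = -44719*(-1/13659) - 4679*(-⅑) = 44719/13659 + 4679/9 = 21437644/40977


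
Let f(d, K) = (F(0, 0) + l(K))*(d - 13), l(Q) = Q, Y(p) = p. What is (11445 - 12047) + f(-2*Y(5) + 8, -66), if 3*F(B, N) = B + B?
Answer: 388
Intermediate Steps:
F(B, N) = 2*B/3 (F(B, N) = (B + B)/3 = (2*B)/3 = 2*B/3)
f(d, K) = K*(-13 + d) (f(d, K) = ((2/3)*0 + K)*(d - 13) = (0 + K)*(-13 + d) = K*(-13 + d))
(11445 - 12047) + f(-2*Y(5) + 8, -66) = (11445 - 12047) - 66*(-13 + (-2*5 + 8)) = -602 - 66*(-13 + (-10 + 8)) = -602 - 66*(-13 - 2) = -602 - 66*(-15) = -602 + 990 = 388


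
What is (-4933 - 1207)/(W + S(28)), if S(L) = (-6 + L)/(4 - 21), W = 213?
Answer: -104380/3599 ≈ -29.003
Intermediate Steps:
S(L) = 6/17 - L/17 (S(L) = (-6 + L)/(-17) = (-6 + L)*(-1/17) = 6/17 - L/17)
(-4933 - 1207)/(W + S(28)) = (-4933 - 1207)/(213 + (6/17 - 1/17*28)) = -6140/(213 + (6/17 - 28/17)) = -6140/(213 - 22/17) = -6140/3599/17 = -6140*17/3599 = -104380/3599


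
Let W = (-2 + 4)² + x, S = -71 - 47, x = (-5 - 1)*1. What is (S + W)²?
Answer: 14400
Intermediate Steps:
x = -6 (x = -6*1 = -6)
S = -118
W = -2 (W = (-2 + 4)² - 6 = 2² - 6 = 4 - 6 = -2)
(S + W)² = (-118 - 2)² = (-120)² = 14400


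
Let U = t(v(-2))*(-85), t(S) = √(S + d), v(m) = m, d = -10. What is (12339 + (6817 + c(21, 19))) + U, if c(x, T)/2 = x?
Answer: 19198 - 170*I*√3 ≈ 19198.0 - 294.45*I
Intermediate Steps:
c(x, T) = 2*x
t(S) = √(-10 + S) (t(S) = √(S - 10) = √(-10 + S))
U = -170*I*√3 (U = √(-10 - 2)*(-85) = √(-12)*(-85) = (2*I*√3)*(-85) = -170*I*√3 ≈ -294.45*I)
(12339 + (6817 + c(21, 19))) + U = (12339 + (6817 + 2*21)) - 170*I*√3 = (12339 + (6817 + 42)) - 170*I*√3 = (12339 + 6859) - 170*I*√3 = 19198 - 170*I*√3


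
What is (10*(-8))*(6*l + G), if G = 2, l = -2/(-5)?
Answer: -352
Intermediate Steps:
l = 2/5 (l = -2*(-1/5) = 2/5 ≈ 0.40000)
(10*(-8))*(6*l + G) = (10*(-8))*(6*(2/5) + 2) = -80*(12/5 + 2) = -80*22/5 = -352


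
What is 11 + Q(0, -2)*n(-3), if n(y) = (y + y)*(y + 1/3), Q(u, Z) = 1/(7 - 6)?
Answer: 27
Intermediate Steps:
Q(u, Z) = 1 (Q(u, Z) = 1/1 = 1)
n(y) = 2*y*(⅓ + y) (n(y) = (2*y)*(y + ⅓) = (2*y)*(⅓ + y) = 2*y*(⅓ + y))
11 + Q(0, -2)*n(-3) = 11 + 1*((⅔)*(-3)*(1 + 3*(-3))) = 11 + 1*((⅔)*(-3)*(1 - 9)) = 11 + 1*((⅔)*(-3)*(-8)) = 11 + 1*16 = 11 + 16 = 27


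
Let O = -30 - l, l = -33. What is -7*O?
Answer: -21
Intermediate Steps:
O = 3 (O = -30 - 1*(-33) = -30 + 33 = 3)
-7*O = -7*3 = -21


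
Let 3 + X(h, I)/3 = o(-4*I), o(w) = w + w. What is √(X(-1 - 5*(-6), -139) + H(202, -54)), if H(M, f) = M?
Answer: √3529 ≈ 59.405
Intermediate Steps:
o(w) = 2*w
X(h, I) = -9 - 24*I (X(h, I) = -9 + 3*(2*(-4*I)) = -9 + 3*(-8*I) = -9 - 24*I)
√(X(-1 - 5*(-6), -139) + H(202, -54)) = √((-9 - 24*(-139)) + 202) = √((-9 + 3336) + 202) = √(3327 + 202) = √3529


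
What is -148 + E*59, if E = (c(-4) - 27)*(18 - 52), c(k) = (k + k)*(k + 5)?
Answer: 70062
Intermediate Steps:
c(k) = 2*k*(5 + k) (c(k) = (2*k)*(5 + k) = 2*k*(5 + k))
E = 1190 (E = (2*(-4)*(5 - 4) - 27)*(18 - 52) = (2*(-4)*1 - 27)*(-34) = (-8 - 27)*(-34) = -35*(-34) = 1190)
-148 + E*59 = -148 + 1190*59 = -148 + 70210 = 70062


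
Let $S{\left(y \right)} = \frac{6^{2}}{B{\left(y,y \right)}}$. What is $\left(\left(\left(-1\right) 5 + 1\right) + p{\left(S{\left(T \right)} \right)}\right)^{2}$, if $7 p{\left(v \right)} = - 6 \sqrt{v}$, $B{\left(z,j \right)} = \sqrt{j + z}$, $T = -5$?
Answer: $\frac{4 \left(70 + 9 \cdot 10^{\frac{3}{4}} \sqrt{- i}\right)^{2}}{1225} \approx 32.36 - 24.724 i$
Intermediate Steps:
$S{\left(y \right)} = \frac{18 \sqrt{2}}{\sqrt{y}}$ ($S{\left(y \right)} = \frac{6^{2}}{\sqrt{y + y}} = \frac{36}{\sqrt{2 y}} = \frac{36}{\sqrt{2} \sqrt{y}} = 36 \frac{\sqrt{2}}{2 \sqrt{y}} = \frac{18 \sqrt{2}}{\sqrt{y}}$)
$p{\left(v \right)} = - \frac{6 \sqrt{v}}{7}$ ($p{\left(v \right)} = \frac{\left(-6\right) \sqrt{v}}{7} = - \frac{6 \sqrt{v}}{7}$)
$\left(\left(\left(-1\right) 5 + 1\right) + p{\left(S{\left(T \right)} \right)}\right)^{2} = \left(\left(\left(-1\right) 5 + 1\right) - \frac{6 \sqrt{\frac{18 \sqrt{2}}{i \sqrt{5}}}}{7}\right)^{2} = \left(\left(-5 + 1\right) - \frac{6 \sqrt{18 \sqrt{2} \left(- \frac{i \sqrt{5}}{5}\right)}}{7}\right)^{2} = \left(-4 - \frac{6 \sqrt{- \frac{18 i \sqrt{10}}{5}}}{7}\right)^{2} = \left(-4 - \frac{6 \frac{3 \cdot 10^{\frac{3}{4}} \sqrt{- i}}{5}}{7}\right)^{2} = \left(-4 - \frac{18 \cdot 10^{\frac{3}{4}} \sqrt{- i}}{35}\right)^{2}$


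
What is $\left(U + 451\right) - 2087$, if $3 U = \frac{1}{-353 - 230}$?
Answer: $- \frac{2861365}{1749} \approx -1636.0$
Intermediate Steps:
$U = - \frac{1}{1749}$ ($U = \frac{1}{3 \left(-353 - 230\right)} = \frac{1}{3 \left(-583\right)} = \frac{1}{3} \left(- \frac{1}{583}\right) = - \frac{1}{1749} \approx -0.00057176$)
$\left(U + 451\right) - 2087 = \left(- \frac{1}{1749} + 451\right) - 2087 = \frac{788798}{1749} - 2087 = - \frac{2861365}{1749}$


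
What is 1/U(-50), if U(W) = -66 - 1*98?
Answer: -1/164 ≈ -0.0060976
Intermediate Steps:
U(W) = -164 (U(W) = -66 - 98 = -164)
1/U(-50) = 1/(-164) = -1/164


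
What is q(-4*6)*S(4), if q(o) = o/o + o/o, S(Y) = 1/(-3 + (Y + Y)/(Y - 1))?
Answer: -6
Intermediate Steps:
S(Y) = 1/(-3 + 2*Y/(-1 + Y)) (S(Y) = 1/(-3 + (2*Y)/(-1 + Y)) = 1/(-3 + 2*Y/(-1 + Y)))
q(o) = 2 (q(o) = 1 + 1 = 2)
q(-4*6)*S(4) = 2*((1 - 1*4)/(-3 + 4)) = 2*((1 - 4)/1) = 2*(1*(-3)) = 2*(-3) = -6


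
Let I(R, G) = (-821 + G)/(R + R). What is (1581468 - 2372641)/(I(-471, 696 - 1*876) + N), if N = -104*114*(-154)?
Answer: -745284966/1719927209 ≈ -0.43332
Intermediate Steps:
N = 1825824 (N = -11856*(-154) = 1825824)
I(R, G) = (-821 + G)/(2*R) (I(R, G) = (-821 + G)/((2*R)) = (-821 + G)*(1/(2*R)) = (-821 + G)/(2*R))
(1581468 - 2372641)/(I(-471, 696 - 1*876) + N) = (1581468 - 2372641)/((1/2)*(-821 + (696 - 1*876))/(-471) + 1825824) = -791173/((1/2)*(-1/471)*(-821 + (696 - 876)) + 1825824) = -791173/((1/2)*(-1/471)*(-821 - 180) + 1825824) = -791173/((1/2)*(-1/471)*(-1001) + 1825824) = -791173/(1001/942 + 1825824) = -791173/1719927209/942 = -791173*942/1719927209 = -745284966/1719927209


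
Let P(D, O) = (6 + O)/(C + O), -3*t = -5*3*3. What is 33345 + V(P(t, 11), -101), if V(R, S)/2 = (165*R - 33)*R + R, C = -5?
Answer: 214877/6 ≈ 35813.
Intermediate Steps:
t = 15 (t = -(-5*3)*3/3 = -(-5)*3 = -⅓*(-45) = 15)
P(D, O) = (6 + O)/(-5 + O)
V(R, S) = 2*R + 2*R*(-33 + 165*R) (V(R, S) = 2*((165*R - 33)*R + R) = 2*((-33 + 165*R)*R + R) = 2*(R*(-33 + 165*R) + R) = 2*(R + R*(-33 + 165*R)) = 2*R + 2*R*(-33 + 165*R))
33345 + V(P(t, 11), -101) = 33345 + 2*((6 + 11)/(-5 + 11))*(-32 + 165*((6 + 11)/(-5 + 11))) = 33345 + 2*(17/6)*(-32 + 165*(17/6)) = 33345 + 2*(17/6)*(-32 + 935/2) = 33345 + 2*(17/6)*(871/2) = 33345 + 14807/6 = 214877/6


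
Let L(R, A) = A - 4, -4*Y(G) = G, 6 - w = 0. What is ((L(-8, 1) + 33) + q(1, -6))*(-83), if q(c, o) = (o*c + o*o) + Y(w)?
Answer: -9711/2 ≈ -4855.5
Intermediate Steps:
w = 6 (w = 6 - 1*0 = 6 + 0 = 6)
Y(G) = -G/4
q(c, o) = -3/2 + o**2 + c*o (q(c, o) = (o*c + o*o) - 1/4*6 = (c*o + o**2) - 3/2 = (o**2 + c*o) - 3/2 = -3/2 + o**2 + c*o)
L(R, A) = -4 + A
((L(-8, 1) + 33) + q(1, -6))*(-83) = (((-4 + 1) + 33) + (-3/2 + (-6)**2 + 1*(-6)))*(-83) = ((-3 + 33) + (-3/2 + 36 - 6))*(-83) = (30 + 57/2)*(-83) = (117/2)*(-83) = -9711/2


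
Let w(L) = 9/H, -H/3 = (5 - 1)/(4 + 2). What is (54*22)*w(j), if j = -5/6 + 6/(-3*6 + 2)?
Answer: -5346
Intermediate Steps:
H = -2 (H = -3*(5 - 1)/(4 + 2) = -12/6 = -3*⅔ = -2)
j = -29/24 (j = -5*⅙ + 6/(-18 + 2) = -⅚ + 6/(-16) = -⅚ + 6*(-1/16) = -⅚ - 3/8 = -29/24 ≈ -1.2083)
w(L) = -9/2 (w(L) = 9/(-2) = 9*(-½) = -9/2)
(54*22)*w(j) = (54*22)*(-9/2) = 1188*(-9/2) = -5346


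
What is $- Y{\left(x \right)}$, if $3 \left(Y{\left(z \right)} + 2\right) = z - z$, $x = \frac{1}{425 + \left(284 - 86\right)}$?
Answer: $2$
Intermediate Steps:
$x = \frac{1}{623}$ ($x = \frac{1}{425 + \left(284 - 86\right)} = \frac{1}{425 + 198} = \frac{1}{623} \approx 0.0016051$)
$Y{\left(z \right)} = -2$ ($Y{\left(z \right)} = -2 + \frac{z - z}{3} = -2 + \frac{1}{3} \cdot 0 = -2 + 0 = -2$)
$- Y{\left(x \right)} = \left(-1\right) \left(-2\right) = 2$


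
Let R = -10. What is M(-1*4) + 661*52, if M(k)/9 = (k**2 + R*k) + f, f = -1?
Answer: 34867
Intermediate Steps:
M(k) = -9 - 90*k + 9*k**2 (M(k) = 9*((k**2 - 10*k) - 1) = 9*(-1 + k**2 - 10*k) = -9 - 90*k + 9*k**2)
M(-1*4) + 661*52 = (-9 - (-90)*4 + 9*(-1*4)**2) + 661*52 = (-9 - 90*(-4) + 9*(-4)**2) + 34372 = (-9 + 360 + 9*16) + 34372 = (-9 + 360 + 144) + 34372 = 495 + 34372 = 34867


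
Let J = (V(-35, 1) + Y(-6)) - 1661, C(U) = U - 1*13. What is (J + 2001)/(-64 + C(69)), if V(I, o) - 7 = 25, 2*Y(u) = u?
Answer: -369/8 ≈ -46.125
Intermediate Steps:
Y(u) = u/2
C(U) = -13 + U (C(U) = U - 13 = -13 + U)
V(I, o) = 32 (V(I, o) = 7 + 25 = 32)
J = -1632 (J = (32 + (1/2)*(-6)) - 1661 = (32 - 3) - 1661 = 29 - 1661 = -1632)
(J + 2001)/(-64 + C(69)) = (-1632 + 2001)/(-64 + (-13 + 69)) = 369/(-64 + 56) = 369/(-8) = 369*(-1/8) = -369/8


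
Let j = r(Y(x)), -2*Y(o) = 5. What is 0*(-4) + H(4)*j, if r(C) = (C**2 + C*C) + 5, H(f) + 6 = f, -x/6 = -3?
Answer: -35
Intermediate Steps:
x = 18 (x = -6*(-3) = 18)
Y(o) = -5/2 (Y(o) = -1/2*5 = -5/2)
H(f) = -6 + f
r(C) = 5 + 2*C**2 (r(C) = (C**2 + C**2) + 5 = 2*C**2 + 5 = 5 + 2*C**2)
j = 35/2 (j = 5 + 2*(-5/2)**2 = 5 + 2*(25/4) = 5 + 25/2 = 35/2 ≈ 17.500)
0*(-4) + H(4)*j = 0*(-4) + (-6 + 4)*(35/2) = 0 - 2*35/2 = 0 - 35 = -35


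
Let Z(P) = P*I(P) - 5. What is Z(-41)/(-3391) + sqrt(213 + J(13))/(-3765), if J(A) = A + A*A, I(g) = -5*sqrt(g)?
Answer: 5/3391 - sqrt(395)/3765 - 205*I*sqrt(41)/3391 ≈ -0.0038043 - 0.3871*I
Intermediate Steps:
J(A) = A + A**2
Z(P) = -5 - 5*P**(3/2) (Z(P) = P*(-5*sqrt(P)) - 5 = -5*P**(3/2) - 5 = -5 - 5*P**(3/2))
Z(-41)/(-3391) + sqrt(213 + J(13))/(-3765) = (-5 - (-205)*I*sqrt(41))/(-3391) + sqrt(213 + 13*(1 + 13))/(-3765) = (-5 - (-205)*I*sqrt(41))*(-1/3391) + sqrt(213 + 13*14)*(-1/3765) = (-5 + 205*I*sqrt(41))*(-1/3391) + sqrt(213 + 182)*(-1/3765) = (5/3391 - 205*I*sqrt(41)/3391) + sqrt(395)*(-1/3765) = (5/3391 - 205*I*sqrt(41)/3391) - sqrt(395)/3765 = 5/3391 - sqrt(395)/3765 - 205*I*sqrt(41)/3391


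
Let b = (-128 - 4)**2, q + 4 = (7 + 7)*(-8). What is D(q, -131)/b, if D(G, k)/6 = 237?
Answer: 79/968 ≈ 0.081612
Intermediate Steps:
q = -116 (q = -4 + (7 + 7)*(-8) = -4 + 14*(-8) = -4 - 112 = -116)
b = 17424 (b = (-132)**2 = 17424)
D(G, k) = 1422 (D(G, k) = 6*237 = 1422)
D(q, -131)/b = 1422/17424 = 1422*(1/17424) = 79/968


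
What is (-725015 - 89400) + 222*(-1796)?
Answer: -1213127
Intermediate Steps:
(-725015 - 89400) + 222*(-1796) = -814415 - 398712 = -1213127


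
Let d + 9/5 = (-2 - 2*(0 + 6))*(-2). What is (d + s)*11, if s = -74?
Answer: -2629/5 ≈ -525.80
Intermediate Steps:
d = 131/5 (d = -9/5 + (-2 - 2*(0 + 6))*(-2) = -9/5 + (-2 - 2*6)*(-2) = -9/5 + (-2 - 12)*(-2) = -9/5 - 14*(-2) = -9/5 + 28 = 131/5 ≈ 26.200)
(d + s)*11 = (131/5 - 74)*11 = -239/5*11 = -2629/5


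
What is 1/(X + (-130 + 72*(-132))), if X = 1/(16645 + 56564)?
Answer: -73209/705295505 ≈ -0.00010380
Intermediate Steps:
X = 1/73209 ≈ 1.3660e-5
1/(X + (-130 + 72*(-132))) = 1/(1/73209 + (-130 + 72*(-132))) = 1/(1/73209 + (-130 - 9504)) = 1/(1/73209 - 9634) = 1/(-705295505/73209) = -73209/705295505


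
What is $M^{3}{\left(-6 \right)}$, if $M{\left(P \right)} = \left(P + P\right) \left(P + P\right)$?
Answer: $2985984$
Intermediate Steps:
$M{\left(P \right)} = 4 P^{2}$ ($M{\left(P \right)} = 2 P 2 P = 4 P^{2}$)
$M^{3}{\left(-6 \right)} = \left(4 \left(-6\right)^{2}\right)^{3} = \left(4 \cdot 36\right)^{3} = 144^{3} = 2985984$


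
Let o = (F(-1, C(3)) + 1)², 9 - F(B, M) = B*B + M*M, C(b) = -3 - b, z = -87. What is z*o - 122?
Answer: -63545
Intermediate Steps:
F(B, M) = 9 - B² - M² (F(B, M) = 9 - (B*B + M*M) = 9 - (B² + M²) = 9 + (-B² - M²) = 9 - B² - M²)
o = 729 (o = ((9 - 1*(-1)² - (-3 - 1*3)²) + 1)² = ((9 - 1*1 - (-3 - 3)²) + 1)² = ((9 - 1 - 1*(-6)²) + 1)² = ((9 - 1 - 1*36) + 1)² = ((9 - 1 - 36) + 1)² = (-28 + 1)² = (-27)² = 729)
z*o - 122 = -87*729 - 122 = -63423 - 122 = -63545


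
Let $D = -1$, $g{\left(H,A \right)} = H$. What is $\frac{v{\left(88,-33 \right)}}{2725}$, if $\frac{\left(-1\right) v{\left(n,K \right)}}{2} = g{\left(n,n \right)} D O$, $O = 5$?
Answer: $\frac{176}{545} \approx 0.32294$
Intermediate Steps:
$v{\left(n,K \right)} = 10 n$ ($v{\left(n,K \right)} = - 2 n \left(-1\right) 5 = - 2 - n 5 = - 2 \left(- 5 n\right) = 10 n$)
$\frac{v{\left(88,-33 \right)}}{2725} = \frac{10 \cdot 88}{2725} = 880 \cdot \frac{1}{2725} = \frac{176}{545}$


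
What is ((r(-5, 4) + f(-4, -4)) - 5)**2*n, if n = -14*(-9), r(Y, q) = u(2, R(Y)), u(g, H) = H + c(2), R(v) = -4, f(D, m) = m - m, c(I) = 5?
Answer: 2016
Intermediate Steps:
f(D, m) = 0
u(g, H) = 5 + H (u(g, H) = H + 5 = 5 + H)
r(Y, q) = 1 (r(Y, q) = 5 - 4 = 1)
n = 126
((r(-5, 4) + f(-4, -4)) - 5)**2*n = ((1 + 0) - 5)**2*126 = (1 - 5)**2*126 = (-4)**2*126 = 16*126 = 2016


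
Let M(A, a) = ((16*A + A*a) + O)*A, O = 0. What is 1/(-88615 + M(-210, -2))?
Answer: 1/528785 ≈ 1.8911e-6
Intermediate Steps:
M(A, a) = A*(16*A + A*a) (M(A, a) = ((16*A + A*a) + 0)*A = (16*A + A*a)*A = A*(16*A + A*a))
1/(-88615 + M(-210, -2)) = 1/(-88615 + (-210)²*(16 - 2)) = 1/(-88615 + 44100*14) = 1/(-88615 + 617400) = 1/528785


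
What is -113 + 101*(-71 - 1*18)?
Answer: -9102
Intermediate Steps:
-113 + 101*(-71 - 1*18) = -113 + 101*(-71 - 18) = -113 + 101*(-89) = -113 - 8989 = -9102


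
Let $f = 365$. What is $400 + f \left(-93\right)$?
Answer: $-33545$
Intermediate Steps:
$400 + f \left(-93\right) = 400 + 365 \left(-93\right) = 400 - 33945 = -33545$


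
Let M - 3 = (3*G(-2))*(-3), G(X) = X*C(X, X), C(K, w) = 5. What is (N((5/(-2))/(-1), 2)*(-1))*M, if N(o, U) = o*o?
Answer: -2325/4 ≈ -581.25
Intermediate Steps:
N(o, U) = o²
G(X) = 5*X (G(X) = X*5 = 5*X)
M = 93 (M = 3 + (3*(5*(-2)))*(-3) = 3 + (3*(-10))*(-3) = 3 - 30*(-3) = 3 + 90 = 93)
(N((5/(-2))/(-1), 2)*(-1))*M = (((5/(-2))/(-1))²*(-1))*93 = (((5*(-½))*(-1))²*(-1))*93 = ((-5/2*(-1))²*(-1))*93 = ((5/2)²*(-1))*93 = ((25/4)*(-1))*93 = -25/4*93 = -2325/4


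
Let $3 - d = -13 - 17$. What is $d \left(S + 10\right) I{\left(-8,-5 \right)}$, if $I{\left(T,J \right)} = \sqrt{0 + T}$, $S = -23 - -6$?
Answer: $- 462 i \sqrt{2} \approx - 653.37 i$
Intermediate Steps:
$d = 33$ ($d = 3 - \left(-13 - 17\right) = 3 - -30 = 3 + 30 = 33$)
$S = -17$ ($S = -23 + 6 = -17$)
$I{\left(T,J \right)} = \sqrt{T}$
$d \left(S + 10\right) I{\left(-8,-5 \right)} = 33 \left(-17 + 10\right) \sqrt{-8} = 33 \left(-7\right) 2 i \sqrt{2} = - 231 \cdot 2 i \sqrt{2} = - 462 i \sqrt{2}$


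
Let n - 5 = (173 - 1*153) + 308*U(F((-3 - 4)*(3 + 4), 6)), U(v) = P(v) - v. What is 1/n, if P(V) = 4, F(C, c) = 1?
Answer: 1/949 ≈ 0.0010537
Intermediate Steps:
U(v) = 4 - v
n = 949 (n = 5 + ((173 - 1*153) + 308*(4 - 1*1)) = 5 + ((173 - 153) + 308*(4 - 1)) = 5 + (20 + 308*3) = 5 + (20 + 924) = 5 + 944 = 949)
1/n = 1/949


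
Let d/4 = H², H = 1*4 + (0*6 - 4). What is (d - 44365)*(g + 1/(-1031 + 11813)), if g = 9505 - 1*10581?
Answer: 514697486315/10782 ≈ 4.7737e+7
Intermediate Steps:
H = 0 (H = 4 + (0 - 4) = 4 - 4 = 0)
g = -1076 (g = 9505 - 10581 = -1076)
d = 0 (d = 4*0² = 4*0 = 0)
(d - 44365)*(g + 1/(-1031 + 11813)) = (0 - 44365)*(-1076 + 1/(-1031 + 11813)) = -44365*(-1076 + 1/10782) = -44365*(-11601431/10782) = 514697486315/10782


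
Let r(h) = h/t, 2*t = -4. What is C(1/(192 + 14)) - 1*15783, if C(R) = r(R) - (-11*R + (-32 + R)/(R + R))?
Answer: -5144829/412 ≈ -12487.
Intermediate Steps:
t = -2 (t = (½)*(-4) = -2)
r(h) = -h/2 (r(h) = h/(-2) = h*(-½) = -h/2)
C(R) = 21*R/2 - (-32 + R)/(2*R) (C(R) = -R/2 - (-11*R + (-32 + R)/(R + R)) = -R/2 - (-11*R + (-32 + R)/((2*R))) = -R/2 - (-11*R + (-32 + R)*(1/(2*R))) = -R/2 - (-11*R + (-32 + R)/(2*R)) = -R/2 + (11*R - (-32 + R)/(2*R)) = 21*R/2 - (-32 + R)/(2*R))
C(1/(192 + 14)) - 1*15783 = (32 + (-1 + 21/(192 + 14))/(192 + 14))/(2*(1/(192 + 14))) - 1*15783 = (32 + (-1 + 21/206)/206)/(2*(1/206)) - 15783 = (32 + (-1 + 21*(1/206))/206)/(2*(1/206)) - 15783 = (½)*206*(32 + (-1 + 21/206)/206) - 15783 = (½)*206*(32 + (1/206)*(-185/206)) - 15783 = (½)*206*(32 - 185/42436) - 15783 = (½)*206*(1357767/42436) - 15783 = 1357767/412 - 15783 = -5144829/412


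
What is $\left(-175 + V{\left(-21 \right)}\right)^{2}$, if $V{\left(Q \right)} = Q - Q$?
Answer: $30625$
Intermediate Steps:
$V{\left(Q \right)} = 0$
$\left(-175 + V{\left(-21 \right)}\right)^{2} = \left(-175 + 0\right)^{2} = \left(-175\right)^{2} = 30625$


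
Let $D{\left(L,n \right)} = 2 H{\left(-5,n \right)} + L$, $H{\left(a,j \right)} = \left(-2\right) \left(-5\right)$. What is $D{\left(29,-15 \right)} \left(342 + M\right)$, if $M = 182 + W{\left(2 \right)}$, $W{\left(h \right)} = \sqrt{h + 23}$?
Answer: $25921$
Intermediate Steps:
$W{\left(h \right)} = \sqrt{23 + h}$
$H{\left(a,j \right)} = 10$
$M = 187$ ($M = 182 + \sqrt{23 + 2} = 182 + \sqrt{25} = 182 + 5 = 187$)
$D{\left(L,n \right)} = 20 + L$ ($D{\left(L,n \right)} = 2 \cdot 10 + L = 20 + L$)
$D{\left(29,-15 \right)} \left(342 + M\right) = \left(20 + 29\right) \left(342 + 187\right) = 49 \cdot 529 = 25921$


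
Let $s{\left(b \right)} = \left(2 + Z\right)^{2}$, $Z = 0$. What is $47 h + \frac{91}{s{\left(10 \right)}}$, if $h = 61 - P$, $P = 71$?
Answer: $- \frac{1789}{4} \approx -447.25$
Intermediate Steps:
$h = -10$ ($h = 61 - 71 = -10$)
$s{\left(b \right)} = 4$ ($s{\left(b \right)} = \left(2 + 0\right)^{2} = 2^{2} = 4$)
$47 h + \frac{91}{s{\left(10 \right)}} = 47 \left(-10\right) + \frac{91}{4} = -470 + 91 \cdot \frac{1}{4} = -470 + \frac{91}{4} = - \frac{1789}{4}$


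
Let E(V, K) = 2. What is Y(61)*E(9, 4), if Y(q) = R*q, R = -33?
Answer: -4026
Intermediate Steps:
Y(q) = -33*q
Y(61)*E(9, 4) = -33*61*2 = -2013*2 = -4026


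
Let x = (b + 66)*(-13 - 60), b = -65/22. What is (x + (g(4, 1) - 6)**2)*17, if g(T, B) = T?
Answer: -1719771/22 ≈ -78171.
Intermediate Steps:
b = -65/22 (b = -65*1/22 = -65/22 ≈ -2.9545)
x = -101251/22 (x = (-65/22 + 66)*(-13 - 60) = (1387/22)*(-73) = -101251/22 ≈ -4602.3)
(x + (g(4, 1) - 6)**2)*17 = (-101251/22 + (4 - 6)**2)*17 = (-101251/22 + (-2)**2)*17 = (-101251/22 + 4)*17 = -101163/22*17 = -1719771/22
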